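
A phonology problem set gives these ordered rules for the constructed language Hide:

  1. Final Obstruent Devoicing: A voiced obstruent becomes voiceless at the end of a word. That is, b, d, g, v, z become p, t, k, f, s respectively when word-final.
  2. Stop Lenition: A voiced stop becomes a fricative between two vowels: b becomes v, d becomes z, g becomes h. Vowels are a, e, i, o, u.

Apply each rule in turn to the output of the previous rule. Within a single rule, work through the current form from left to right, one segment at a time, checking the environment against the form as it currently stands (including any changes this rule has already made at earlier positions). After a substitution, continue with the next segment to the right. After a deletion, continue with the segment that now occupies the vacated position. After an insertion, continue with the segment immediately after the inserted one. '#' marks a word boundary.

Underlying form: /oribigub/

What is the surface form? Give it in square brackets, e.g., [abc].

1 Final Obstruent Devoicing: [oribigub] → [oribigup]
2 Stop Lenition: [oribigup] → [orivihup]

[orivihup]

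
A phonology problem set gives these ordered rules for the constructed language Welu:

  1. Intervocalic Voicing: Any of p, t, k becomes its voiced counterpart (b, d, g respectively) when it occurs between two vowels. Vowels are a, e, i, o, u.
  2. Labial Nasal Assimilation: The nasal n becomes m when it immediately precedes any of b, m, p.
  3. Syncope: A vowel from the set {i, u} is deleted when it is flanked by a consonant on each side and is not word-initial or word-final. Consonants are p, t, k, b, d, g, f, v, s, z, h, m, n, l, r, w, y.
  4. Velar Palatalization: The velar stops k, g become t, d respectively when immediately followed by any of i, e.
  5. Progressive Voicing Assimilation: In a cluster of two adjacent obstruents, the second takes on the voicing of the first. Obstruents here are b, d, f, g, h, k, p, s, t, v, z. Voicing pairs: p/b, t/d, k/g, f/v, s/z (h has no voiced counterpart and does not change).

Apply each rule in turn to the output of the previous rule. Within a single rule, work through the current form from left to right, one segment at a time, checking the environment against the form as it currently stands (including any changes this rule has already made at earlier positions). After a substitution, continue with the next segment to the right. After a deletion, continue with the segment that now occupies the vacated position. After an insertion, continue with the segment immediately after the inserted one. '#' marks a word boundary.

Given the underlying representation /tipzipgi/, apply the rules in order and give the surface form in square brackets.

[tpspti]

1 Intervocalic Voicing: no change — [tipzipgi]
2 Labial Nasal Assimilation: no change — [tipzipgi]
3 Syncope: [tipzipgi] → [tpzpgi]
4 Velar Palatalization: [tpzpgi] → [tpzpdi]
5 Progressive Voicing Assimilation: [tpzpdi] → [tpspti]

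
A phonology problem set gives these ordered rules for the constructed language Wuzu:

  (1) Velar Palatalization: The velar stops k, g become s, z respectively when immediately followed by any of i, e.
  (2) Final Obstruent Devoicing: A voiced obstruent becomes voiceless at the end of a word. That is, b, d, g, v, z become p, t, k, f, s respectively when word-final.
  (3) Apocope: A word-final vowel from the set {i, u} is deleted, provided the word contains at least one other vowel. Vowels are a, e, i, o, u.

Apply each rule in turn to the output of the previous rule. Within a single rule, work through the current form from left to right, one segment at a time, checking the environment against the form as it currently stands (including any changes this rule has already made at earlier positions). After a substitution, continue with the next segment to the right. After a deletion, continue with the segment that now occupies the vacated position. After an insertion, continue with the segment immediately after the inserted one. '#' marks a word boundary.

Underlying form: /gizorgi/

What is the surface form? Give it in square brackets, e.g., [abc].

[zizorz]

(1) Velar Palatalization: [gizorgi] → [zizorzi]
(2) Final Obstruent Devoicing: no change — [zizorzi]
(3) Apocope: [zizorzi] → [zizorz]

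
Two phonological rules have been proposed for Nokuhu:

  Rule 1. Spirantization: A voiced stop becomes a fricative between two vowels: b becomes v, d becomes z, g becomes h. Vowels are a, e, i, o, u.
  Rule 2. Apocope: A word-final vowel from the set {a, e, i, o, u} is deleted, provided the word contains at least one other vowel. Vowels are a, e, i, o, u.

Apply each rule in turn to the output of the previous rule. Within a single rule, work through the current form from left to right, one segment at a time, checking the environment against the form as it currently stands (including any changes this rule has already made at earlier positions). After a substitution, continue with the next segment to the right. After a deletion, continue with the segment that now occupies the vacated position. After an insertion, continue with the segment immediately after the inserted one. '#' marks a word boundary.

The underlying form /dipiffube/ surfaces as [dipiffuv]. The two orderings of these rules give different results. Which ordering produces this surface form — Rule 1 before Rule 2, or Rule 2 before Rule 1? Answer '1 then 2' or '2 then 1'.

Order 1 then 2:
  1 Spirantization: [dipiffube] → [dipiffuve]
  2 Apocope: [dipiffuve] → [dipiffuv]
  result: [dipiffuv]
Order 2 then 1:
  2 Apocope: [dipiffube] → [dipiffub]
  1 Spirantization: no change — [dipiffub]
  result: [dipiffub]

1 then 2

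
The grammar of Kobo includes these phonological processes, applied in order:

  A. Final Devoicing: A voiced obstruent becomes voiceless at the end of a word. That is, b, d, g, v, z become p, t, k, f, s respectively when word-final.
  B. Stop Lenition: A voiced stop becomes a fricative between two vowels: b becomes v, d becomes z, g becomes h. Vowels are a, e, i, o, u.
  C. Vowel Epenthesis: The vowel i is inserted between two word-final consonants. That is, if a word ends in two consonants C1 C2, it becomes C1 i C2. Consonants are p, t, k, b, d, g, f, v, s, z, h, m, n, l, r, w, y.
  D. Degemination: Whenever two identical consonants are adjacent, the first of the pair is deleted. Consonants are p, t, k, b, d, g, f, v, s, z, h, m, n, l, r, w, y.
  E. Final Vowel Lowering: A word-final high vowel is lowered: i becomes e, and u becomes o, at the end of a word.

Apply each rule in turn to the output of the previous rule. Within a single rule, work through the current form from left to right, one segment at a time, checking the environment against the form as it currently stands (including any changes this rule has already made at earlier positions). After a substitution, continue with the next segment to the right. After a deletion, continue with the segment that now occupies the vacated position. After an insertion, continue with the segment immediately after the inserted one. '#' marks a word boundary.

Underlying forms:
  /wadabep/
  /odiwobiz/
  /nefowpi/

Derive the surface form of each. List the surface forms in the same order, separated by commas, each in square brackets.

[wazavep], [oziwovis], [nefowpe]

/wadabep/:
  A Final Devoicing: no change — [wadabep]
  B Stop Lenition: [wadabep] → [wazavep]
  C Vowel Epenthesis: no change — [wazavep]
  D Degemination: no change — [wazavep]
  E Final Vowel Lowering: no change — [wazavep]
/odiwobiz/:
  A Final Devoicing: [odiwobiz] → [odiwobis]
  B Stop Lenition: [odiwobis] → [oziwovis]
  C Vowel Epenthesis: no change — [oziwovis]
  D Degemination: no change — [oziwovis]
  E Final Vowel Lowering: no change — [oziwovis]
/nefowpi/:
  A Final Devoicing: no change — [nefowpi]
  B Stop Lenition: no change — [nefowpi]
  C Vowel Epenthesis: no change — [nefowpi]
  D Degemination: no change — [nefowpi]
  E Final Vowel Lowering: [nefowpi] → [nefowpe]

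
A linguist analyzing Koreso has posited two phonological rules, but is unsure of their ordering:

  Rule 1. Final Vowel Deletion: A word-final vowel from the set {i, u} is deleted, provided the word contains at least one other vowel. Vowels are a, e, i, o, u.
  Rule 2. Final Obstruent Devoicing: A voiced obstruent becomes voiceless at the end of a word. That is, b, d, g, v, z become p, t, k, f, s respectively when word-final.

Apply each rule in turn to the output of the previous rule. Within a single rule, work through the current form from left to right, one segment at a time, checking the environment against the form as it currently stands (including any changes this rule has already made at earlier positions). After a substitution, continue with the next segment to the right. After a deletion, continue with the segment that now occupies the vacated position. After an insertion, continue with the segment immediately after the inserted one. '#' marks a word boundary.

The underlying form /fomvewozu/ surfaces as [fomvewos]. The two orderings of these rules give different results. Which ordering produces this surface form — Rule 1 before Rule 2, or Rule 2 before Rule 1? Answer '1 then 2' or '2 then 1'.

Order 1 then 2:
  1 Final Vowel Deletion: [fomvewozu] → [fomvewoz]
  2 Final Obstruent Devoicing: [fomvewoz] → [fomvewos]
  result: [fomvewos]
Order 2 then 1:
  2 Final Obstruent Devoicing: no change — [fomvewozu]
  1 Final Vowel Deletion: [fomvewozu] → [fomvewoz]
  result: [fomvewoz]

1 then 2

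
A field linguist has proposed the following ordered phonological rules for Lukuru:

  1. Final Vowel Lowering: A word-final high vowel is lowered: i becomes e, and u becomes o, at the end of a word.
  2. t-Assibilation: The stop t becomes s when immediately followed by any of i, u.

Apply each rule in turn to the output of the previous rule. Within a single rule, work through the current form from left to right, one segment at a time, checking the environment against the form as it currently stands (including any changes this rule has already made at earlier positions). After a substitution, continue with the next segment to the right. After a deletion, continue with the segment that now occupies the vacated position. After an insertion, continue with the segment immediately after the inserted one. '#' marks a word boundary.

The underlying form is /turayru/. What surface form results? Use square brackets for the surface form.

1 Final Vowel Lowering: [turayru] → [turayro]
2 t-Assibilation: [turayro] → [surayro]

[surayro]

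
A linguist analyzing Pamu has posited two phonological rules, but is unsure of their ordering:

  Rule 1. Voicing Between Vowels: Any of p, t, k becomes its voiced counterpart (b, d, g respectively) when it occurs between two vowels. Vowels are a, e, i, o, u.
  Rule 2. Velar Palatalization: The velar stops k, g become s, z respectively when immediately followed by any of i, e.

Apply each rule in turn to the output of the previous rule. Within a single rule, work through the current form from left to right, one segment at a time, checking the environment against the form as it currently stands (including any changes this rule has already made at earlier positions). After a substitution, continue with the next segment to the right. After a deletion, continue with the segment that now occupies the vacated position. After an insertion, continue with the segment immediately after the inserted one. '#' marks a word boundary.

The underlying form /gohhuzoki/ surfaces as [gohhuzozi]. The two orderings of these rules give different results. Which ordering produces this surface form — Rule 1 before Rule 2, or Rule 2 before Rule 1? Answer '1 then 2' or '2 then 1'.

Order 1 then 2:
  1 Voicing Between Vowels: [gohhuzoki] → [gohhuzogi]
  2 Velar Palatalization: [gohhuzogi] → [gohhuzozi]
  result: [gohhuzozi]
Order 2 then 1:
  2 Velar Palatalization: [gohhuzoki] → [gohhuzosi]
  1 Voicing Between Vowels: no change — [gohhuzosi]
  result: [gohhuzosi]

1 then 2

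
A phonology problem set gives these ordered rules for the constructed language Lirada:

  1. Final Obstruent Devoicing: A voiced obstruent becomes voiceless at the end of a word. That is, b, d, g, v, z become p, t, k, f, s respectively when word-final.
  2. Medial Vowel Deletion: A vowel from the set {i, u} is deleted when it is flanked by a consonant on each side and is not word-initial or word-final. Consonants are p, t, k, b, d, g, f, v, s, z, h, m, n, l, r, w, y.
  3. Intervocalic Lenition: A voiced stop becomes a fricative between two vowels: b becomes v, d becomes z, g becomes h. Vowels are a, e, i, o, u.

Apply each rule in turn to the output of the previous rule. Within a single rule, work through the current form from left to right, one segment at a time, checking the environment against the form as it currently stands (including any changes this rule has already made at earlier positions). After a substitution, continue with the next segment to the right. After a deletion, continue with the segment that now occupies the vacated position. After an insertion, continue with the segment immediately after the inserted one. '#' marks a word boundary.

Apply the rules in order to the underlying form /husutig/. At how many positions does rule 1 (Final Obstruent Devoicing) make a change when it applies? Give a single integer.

1

1 Final Obstruent Devoicing: [husutig] → [husutik]
2 Medial Vowel Deletion: [husutik] → [hstk]
3 Intervocalic Lenition: no change — [hstk]
Rule 1 changed 1 position(s).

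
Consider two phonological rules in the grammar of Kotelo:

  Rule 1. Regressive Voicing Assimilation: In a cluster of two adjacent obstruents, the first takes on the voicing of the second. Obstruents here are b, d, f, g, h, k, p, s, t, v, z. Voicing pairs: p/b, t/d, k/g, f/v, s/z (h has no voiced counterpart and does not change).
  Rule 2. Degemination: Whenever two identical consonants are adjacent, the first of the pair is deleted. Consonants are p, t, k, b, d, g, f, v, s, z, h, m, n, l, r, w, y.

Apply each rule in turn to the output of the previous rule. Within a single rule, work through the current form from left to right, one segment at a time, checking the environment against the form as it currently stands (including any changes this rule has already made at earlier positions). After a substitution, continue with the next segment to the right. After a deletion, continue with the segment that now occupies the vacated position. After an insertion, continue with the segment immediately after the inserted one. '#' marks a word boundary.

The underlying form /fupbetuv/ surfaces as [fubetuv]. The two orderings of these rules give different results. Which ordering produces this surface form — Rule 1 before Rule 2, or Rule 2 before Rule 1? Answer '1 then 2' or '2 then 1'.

Order 1 then 2:
  1 Regressive Voicing Assimilation: [fupbetuv] → [fubbetuv]
  2 Degemination: [fubbetuv] → [fubetuv]
  result: [fubetuv]
Order 2 then 1:
  2 Degemination: no change — [fupbetuv]
  1 Regressive Voicing Assimilation: [fupbetuv] → [fubbetuv]
  result: [fubbetuv]

1 then 2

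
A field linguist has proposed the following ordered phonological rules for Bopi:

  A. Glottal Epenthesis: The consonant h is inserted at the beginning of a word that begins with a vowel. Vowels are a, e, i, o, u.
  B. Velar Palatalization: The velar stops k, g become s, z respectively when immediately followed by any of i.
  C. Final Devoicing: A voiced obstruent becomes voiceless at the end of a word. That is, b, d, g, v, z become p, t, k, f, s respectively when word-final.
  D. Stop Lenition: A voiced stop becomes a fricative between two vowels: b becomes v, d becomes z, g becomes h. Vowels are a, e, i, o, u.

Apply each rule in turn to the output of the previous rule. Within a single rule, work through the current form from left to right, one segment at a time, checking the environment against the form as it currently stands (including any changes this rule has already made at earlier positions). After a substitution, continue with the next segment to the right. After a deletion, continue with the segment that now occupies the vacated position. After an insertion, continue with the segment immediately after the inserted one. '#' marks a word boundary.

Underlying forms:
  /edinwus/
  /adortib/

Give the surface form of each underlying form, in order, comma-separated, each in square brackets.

[hezinwus], [hazortip]

/edinwus/:
  A Glottal Epenthesis: [edinwus] → [hedinwus]
  B Velar Palatalization: no change — [hedinwus]
  C Final Devoicing: no change — [hedinwus]
  D Stop Lenition: [hedinwus] → [hezinwus]
/adortib/:
  A Glottal Epenthesis: [adortib] → [hadortib]
  B Velar Palatalization: no change — [hadortib]
  C Final Devoicing: [hadortib] → [hadortip]
  D Stop Lenition: [hadortip] → [hazortip]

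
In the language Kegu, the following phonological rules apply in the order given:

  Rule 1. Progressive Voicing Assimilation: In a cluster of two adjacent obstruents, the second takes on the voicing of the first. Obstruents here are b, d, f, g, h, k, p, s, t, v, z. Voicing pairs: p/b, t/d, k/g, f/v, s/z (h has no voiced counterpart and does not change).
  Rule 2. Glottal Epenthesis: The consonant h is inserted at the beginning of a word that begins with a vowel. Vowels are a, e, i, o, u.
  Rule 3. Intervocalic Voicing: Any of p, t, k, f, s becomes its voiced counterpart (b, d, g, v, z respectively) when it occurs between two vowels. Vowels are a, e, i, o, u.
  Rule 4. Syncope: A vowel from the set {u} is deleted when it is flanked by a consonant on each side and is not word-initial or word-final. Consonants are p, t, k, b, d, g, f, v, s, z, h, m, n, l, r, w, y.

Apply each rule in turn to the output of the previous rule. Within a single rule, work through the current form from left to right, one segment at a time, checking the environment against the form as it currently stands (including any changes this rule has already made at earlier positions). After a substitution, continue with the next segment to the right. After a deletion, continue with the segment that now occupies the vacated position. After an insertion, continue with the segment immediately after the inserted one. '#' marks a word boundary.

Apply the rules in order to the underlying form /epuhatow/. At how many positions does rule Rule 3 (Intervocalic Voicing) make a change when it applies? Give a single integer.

Rule 1 Progressive Voicing Assimilation: no change — [epuhatow]
Rule 2 Glottal Epenthesis: [epuhatow] → [hepuhatow]
Rule 3 Intervocalic Voicing: [hepuhatow] → [hebuhadow]
Rule 4 Syncope: [hebuhadow] → [hebhadow]
Rule Rule 3 changed 2 position(s).

2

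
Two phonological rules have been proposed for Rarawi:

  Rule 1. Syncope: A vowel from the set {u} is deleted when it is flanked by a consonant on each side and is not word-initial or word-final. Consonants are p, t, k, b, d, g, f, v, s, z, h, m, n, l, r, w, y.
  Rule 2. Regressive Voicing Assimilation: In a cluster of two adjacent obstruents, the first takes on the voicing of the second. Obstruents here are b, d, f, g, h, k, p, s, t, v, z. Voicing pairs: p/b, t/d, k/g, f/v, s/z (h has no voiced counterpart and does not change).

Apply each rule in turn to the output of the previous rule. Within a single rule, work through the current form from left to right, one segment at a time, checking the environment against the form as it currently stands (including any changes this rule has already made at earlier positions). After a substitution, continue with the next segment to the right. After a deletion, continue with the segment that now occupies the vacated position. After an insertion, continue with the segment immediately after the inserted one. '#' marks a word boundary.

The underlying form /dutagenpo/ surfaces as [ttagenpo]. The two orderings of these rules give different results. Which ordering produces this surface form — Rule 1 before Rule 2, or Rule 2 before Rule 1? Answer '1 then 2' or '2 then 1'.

Order 1 then 2:
  1 Syncope: [dutagenpo] → [dtagenpo]
  2 Regressive Voicing Assimilation: [dtagenpo] → [ttagenpo]
  result: [ttagenpo]
Order 2 then 1:
  2 Regressive Voicing Assimilation: no change — [dutagenpo]
  1 Syncope: [dutagenpo] → [dtagenpo]
  result: [dtagenpo]

1 then 2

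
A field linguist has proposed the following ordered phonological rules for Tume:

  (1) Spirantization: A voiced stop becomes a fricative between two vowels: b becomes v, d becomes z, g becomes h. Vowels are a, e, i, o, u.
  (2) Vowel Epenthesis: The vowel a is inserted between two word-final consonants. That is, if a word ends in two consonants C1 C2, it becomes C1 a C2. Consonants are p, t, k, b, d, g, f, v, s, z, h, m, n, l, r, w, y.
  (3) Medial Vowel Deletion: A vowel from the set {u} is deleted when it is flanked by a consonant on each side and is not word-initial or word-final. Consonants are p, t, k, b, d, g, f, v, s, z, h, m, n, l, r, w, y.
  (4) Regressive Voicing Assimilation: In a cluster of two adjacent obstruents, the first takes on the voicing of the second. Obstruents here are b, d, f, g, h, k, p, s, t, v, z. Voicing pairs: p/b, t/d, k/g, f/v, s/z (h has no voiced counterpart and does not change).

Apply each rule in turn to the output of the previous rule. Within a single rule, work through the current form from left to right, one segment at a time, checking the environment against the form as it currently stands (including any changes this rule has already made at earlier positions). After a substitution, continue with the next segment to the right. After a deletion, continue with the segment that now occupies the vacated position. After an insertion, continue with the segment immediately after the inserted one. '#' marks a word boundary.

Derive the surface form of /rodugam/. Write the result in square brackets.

(1) Spirantization: [rodugam] → [rozuham]
(2) Vowel Epenthesis: no change — [rozuham]
(3) Medial Vowel Deletion: [rozuham] → [rozham]
(4) Regressive Voicing Assimilation: [rozham] → [rosham]

[rosham]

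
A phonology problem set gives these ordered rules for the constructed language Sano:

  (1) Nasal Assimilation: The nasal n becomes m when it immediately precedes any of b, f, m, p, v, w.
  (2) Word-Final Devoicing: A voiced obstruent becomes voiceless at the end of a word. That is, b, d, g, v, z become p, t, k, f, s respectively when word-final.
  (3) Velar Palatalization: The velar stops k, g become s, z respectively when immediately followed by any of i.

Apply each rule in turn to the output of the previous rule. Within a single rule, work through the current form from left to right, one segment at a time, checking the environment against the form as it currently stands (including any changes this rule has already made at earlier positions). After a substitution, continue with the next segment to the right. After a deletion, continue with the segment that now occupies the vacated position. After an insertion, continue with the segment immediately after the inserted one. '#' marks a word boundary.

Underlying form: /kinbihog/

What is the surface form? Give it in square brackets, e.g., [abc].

(1) Nasal Assimilation: [kinbihog] → [kimbihog]
(2) Word-Final Devoicing: [kimbihog] → [kimbihok]
(3) Velar Palatalization: [kimbihok] → [simbihok]

[simbihok]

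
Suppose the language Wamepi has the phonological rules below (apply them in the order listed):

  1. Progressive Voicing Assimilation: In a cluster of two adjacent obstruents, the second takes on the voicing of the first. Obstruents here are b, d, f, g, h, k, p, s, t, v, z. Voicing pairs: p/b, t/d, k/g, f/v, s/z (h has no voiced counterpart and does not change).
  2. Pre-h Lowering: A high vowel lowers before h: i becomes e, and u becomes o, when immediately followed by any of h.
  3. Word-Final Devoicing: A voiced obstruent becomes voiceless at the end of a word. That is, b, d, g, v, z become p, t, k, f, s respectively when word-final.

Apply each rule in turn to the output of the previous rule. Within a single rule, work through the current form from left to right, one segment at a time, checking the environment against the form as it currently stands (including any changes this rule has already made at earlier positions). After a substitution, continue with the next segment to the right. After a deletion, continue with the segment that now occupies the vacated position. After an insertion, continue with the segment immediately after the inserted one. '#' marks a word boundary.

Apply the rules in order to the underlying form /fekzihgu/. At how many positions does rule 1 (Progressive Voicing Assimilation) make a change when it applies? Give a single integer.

2

1 Progressive Voicing Assimilation: [fekzihgu] → [feksihku]
2 Pre-h Lowering: [feksihku] → [feksehku]
3 Word-Final Devoicing: no change — [feksehku]
Rule 1 changed 2 position(s).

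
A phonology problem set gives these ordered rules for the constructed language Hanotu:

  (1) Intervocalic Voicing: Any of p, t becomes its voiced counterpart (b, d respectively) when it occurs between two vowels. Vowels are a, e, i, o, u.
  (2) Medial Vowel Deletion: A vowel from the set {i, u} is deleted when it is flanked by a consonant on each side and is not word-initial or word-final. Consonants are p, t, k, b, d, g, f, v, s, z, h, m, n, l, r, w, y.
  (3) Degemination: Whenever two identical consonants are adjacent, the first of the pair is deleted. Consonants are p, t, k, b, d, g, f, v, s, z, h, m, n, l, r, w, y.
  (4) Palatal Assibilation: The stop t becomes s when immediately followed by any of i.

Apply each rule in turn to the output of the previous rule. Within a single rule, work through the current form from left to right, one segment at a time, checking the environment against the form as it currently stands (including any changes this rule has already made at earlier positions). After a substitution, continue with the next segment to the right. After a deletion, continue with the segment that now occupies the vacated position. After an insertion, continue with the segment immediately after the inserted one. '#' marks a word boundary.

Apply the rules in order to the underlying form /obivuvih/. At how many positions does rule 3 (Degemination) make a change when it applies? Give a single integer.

(1) Intervocalic Voicing: no change — [obivuvih]
(2) Medial Vowel Deletion: [obivuvih] → [obvvh]
(3) Degemination: [obvvh] → [obvh]
(4) Palatal Assibilation: no change — [obvh]
Rule 3 changed 1 position(s).

1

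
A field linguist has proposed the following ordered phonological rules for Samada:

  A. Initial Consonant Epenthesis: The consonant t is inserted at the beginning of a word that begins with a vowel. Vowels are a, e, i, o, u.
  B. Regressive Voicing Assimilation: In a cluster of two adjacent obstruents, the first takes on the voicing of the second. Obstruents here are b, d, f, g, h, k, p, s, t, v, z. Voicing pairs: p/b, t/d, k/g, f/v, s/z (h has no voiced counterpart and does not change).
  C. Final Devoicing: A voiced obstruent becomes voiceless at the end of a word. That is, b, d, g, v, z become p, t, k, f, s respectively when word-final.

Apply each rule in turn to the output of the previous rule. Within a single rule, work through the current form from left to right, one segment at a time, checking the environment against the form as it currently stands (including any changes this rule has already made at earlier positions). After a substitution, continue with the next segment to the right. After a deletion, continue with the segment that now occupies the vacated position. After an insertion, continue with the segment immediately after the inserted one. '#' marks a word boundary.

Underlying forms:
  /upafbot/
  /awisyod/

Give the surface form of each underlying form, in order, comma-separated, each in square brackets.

/upafbot/:
  A Initial Consonant Epenthesis: [upafbot] → [tupafbot]
  B Regressive Voicing Assimilation: [tupafbot] → [tupavbot]
  C Final Devoicing: no change — [tupavbot]
/awisyod/:
  A Initial Consonant Epenthesis: [awisyod] → [tawisyod]
  B Regressive Voicing Assimilation: no change — [tawisyod]
  C Final Devoicing: [tawisyod] → [tawisyot]

[tupavbot], [tawisyot]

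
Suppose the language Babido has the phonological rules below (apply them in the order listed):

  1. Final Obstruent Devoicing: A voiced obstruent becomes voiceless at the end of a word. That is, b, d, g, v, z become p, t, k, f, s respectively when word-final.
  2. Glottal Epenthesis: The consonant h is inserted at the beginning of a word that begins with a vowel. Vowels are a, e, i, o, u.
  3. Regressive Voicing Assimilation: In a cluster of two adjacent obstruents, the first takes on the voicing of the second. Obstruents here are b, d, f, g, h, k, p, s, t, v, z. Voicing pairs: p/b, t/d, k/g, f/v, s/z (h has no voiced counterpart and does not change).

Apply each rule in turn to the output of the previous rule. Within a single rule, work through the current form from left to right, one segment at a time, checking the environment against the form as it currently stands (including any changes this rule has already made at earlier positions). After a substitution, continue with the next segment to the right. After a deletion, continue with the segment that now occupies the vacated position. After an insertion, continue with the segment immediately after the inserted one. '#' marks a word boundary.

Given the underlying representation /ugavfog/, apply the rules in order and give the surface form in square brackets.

1 Final Obstruent Devoicing: [ugavfog] → [ugavfok]
2 Glottal Epenthesis: [ugavfok] → [hugavfok]
3 Regressive Voicing Assimilation: [hugavfok] → [hugaffok]

[hugaffok]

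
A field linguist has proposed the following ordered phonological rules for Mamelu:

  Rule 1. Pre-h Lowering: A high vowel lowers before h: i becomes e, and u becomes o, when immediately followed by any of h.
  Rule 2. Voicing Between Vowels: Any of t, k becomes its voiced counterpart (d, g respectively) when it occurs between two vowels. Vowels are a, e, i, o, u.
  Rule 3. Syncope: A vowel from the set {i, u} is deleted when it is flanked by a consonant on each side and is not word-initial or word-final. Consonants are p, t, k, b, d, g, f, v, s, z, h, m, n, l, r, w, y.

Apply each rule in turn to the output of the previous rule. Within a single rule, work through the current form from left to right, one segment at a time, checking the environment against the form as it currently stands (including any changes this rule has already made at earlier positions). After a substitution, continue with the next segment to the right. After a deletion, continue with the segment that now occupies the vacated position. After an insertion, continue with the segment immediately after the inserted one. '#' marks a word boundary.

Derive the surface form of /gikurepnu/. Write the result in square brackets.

Rule 1 Pre-h Lowering: no change — [gikurepnu]
Rule 2 Voicing Between Vowels: [gikurepnu] → [gigurepnu]
Rule 3 Syncope: [gigurepnu] → [ggrepnu]

[ggrepnu]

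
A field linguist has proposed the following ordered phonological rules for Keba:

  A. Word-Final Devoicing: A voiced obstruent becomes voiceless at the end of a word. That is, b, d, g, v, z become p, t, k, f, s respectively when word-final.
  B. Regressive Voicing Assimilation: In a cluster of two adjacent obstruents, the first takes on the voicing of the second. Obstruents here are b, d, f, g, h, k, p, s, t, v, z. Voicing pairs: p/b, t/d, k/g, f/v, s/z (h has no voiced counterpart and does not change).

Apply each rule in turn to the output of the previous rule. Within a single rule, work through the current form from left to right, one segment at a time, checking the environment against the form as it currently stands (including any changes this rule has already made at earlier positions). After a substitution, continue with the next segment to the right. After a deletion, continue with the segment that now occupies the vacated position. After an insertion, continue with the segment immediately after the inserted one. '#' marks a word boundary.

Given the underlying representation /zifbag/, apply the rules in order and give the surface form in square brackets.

[zivbak]

A Word-Final Devoicing: [zifbag] → [zifbak]
B Regressive Voicing Assimilation: [zifbak] → [zivbak]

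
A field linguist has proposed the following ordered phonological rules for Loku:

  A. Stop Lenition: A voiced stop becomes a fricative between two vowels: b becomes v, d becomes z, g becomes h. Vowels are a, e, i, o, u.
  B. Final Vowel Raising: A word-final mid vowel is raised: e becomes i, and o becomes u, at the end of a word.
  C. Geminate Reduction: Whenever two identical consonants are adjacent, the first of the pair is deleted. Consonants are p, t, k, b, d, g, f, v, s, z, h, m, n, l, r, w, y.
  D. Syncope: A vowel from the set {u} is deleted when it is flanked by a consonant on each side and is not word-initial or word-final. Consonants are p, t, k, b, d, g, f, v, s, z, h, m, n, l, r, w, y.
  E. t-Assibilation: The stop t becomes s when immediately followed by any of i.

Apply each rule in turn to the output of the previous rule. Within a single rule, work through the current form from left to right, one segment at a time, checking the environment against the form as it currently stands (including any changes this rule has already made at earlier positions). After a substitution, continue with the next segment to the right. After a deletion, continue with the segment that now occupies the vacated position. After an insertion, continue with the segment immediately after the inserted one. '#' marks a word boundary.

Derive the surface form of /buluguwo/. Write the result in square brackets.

A Stop Lenition: [buluguwo] → [buluhuwo]
B Final Vowel Raising: [buluhuwo] → [buluhuwu]
C Geminate Reduction: no change — [buluhuwu]
D Syncope: [buluhuwu] → [blhwu]
E t-Assibilation: no change — [blhwu]

[blhwu]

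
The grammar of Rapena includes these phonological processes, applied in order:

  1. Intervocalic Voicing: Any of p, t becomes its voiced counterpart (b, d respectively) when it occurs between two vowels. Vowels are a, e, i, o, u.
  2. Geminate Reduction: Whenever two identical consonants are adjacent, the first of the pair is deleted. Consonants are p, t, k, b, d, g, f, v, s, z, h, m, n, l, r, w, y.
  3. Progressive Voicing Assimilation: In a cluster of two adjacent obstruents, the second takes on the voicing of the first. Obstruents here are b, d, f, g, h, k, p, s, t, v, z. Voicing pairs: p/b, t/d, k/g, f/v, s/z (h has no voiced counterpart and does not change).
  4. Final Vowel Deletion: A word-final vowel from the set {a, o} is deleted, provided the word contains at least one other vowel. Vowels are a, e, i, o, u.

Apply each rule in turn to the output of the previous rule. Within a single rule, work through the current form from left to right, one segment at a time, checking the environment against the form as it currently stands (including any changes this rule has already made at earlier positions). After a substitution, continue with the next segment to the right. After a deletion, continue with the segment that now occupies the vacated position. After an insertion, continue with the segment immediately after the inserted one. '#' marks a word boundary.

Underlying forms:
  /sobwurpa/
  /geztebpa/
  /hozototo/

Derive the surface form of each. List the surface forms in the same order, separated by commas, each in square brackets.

[sobwurp], [gezdebb], [hozodod]

/sobwurpa/:
  1 Intervocalic Voicing: no change — [sobwurpa]
  2 Geminate Reduction: no change — [sobwurpa]
  3 Progressive Voicing Assimilation: no change — [sobwurpa]
  4 Final Vowel Deletion: [sobwurpa] → [sobwurp]
/geztebpa/:
  1 Intervocalic Voicing: no change — [geztebpa]
  2 Geminate Reduction: no change — [geztebpa]
  3 Progressive Voicing Assimilation: [geztebpa] → [gezdebba]
  4 Final Vowel Deletion: [gezdebba] → [gezdebb]
/hozototo/:
  1 Intervocalic Voicing: [hozototo] → [hozododo]
  2 Geminate Reduction: no change — [hozododo]
  3 Progressive Voicing Assimilation: no change — [hozododo]
  4 Final Vowel Deletion: [hozododo] → [hozodod]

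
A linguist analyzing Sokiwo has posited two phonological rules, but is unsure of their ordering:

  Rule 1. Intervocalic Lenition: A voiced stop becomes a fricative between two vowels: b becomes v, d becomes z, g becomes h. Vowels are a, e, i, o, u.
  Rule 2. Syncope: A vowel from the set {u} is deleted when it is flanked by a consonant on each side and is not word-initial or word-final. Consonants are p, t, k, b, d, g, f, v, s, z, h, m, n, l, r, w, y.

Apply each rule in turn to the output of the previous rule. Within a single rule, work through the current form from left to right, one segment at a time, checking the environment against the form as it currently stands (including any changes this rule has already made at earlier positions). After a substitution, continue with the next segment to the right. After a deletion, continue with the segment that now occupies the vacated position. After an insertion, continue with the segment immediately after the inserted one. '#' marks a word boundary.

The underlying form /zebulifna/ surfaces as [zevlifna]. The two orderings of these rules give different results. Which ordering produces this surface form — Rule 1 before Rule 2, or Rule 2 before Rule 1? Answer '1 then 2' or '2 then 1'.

Order 1 then 2:
  1 Intervocalic Lenition: [zebulifna] → [zevulifna]
  2 Syncope: [zevulifna] → [zevlifna]
  result: [zevlifna]
Order 2 then 1:
  2 Syncope: [zebulifna] → [zeblifna]
  1 Intervocalic Lenition: no change — [zeblifna]
  result: [zeblifna]

1 then 2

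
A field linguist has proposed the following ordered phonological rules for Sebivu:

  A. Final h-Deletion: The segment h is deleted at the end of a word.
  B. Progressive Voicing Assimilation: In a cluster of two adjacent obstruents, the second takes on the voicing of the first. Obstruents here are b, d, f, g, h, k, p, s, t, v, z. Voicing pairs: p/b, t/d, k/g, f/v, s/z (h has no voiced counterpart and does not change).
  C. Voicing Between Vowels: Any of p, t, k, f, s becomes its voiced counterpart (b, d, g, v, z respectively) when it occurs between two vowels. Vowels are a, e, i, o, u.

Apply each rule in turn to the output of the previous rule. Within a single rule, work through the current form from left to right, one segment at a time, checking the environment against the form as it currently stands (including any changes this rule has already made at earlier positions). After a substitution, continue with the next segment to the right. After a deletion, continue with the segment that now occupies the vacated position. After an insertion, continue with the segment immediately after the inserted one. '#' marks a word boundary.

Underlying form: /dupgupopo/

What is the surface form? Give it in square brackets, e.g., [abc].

[dupkubobo]

A Final h-Deletion: no change — [dupgupopo]
B Progressive Voicing Assimilation: [dupgupopo] → [dupkupopo]
C Voicing Between Vowels: [dupkupopo] → [dupkubobo]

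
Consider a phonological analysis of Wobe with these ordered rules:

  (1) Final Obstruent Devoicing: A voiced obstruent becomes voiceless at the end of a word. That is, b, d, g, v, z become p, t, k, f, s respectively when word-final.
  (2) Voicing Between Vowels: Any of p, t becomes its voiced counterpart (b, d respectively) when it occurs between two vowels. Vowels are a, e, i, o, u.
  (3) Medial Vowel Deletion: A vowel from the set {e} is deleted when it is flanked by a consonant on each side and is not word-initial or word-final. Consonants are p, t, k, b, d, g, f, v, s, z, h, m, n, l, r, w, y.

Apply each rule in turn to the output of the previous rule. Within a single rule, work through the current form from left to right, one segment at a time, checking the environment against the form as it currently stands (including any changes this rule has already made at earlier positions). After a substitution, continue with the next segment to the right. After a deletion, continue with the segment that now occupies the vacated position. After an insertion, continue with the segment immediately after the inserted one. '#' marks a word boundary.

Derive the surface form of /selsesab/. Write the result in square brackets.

[slssap]

(1) Final Obstruent Devoicing: [selsesab] → [selsesap]
(2) Voicing Between Vowels: no change — [selsesap]
(3) Medial Vowel Deletion: [selsesap] → [slssap]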